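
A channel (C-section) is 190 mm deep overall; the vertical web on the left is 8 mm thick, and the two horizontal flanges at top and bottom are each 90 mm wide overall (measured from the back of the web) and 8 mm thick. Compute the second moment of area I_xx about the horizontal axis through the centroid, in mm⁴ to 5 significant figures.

Decompose the section into non-overlapping parts with the origin at the bottom-left of its bounding rectangle.
Web: 8 × 190, A = 1 520 mm², y = 95 mm, Ī = 4 572 667 mm⁴.
Top flange (beyond web): 82 × 8, A = 656 mm², y = 186 mm, Ī = 3498.667 mm⁴.
Bottom flange (beyond web): 82 × 8, A = 656 mm², y = 4 mm, Ī = 3498.667 mm⁴.
By symmetry the centroid is at mid-height, ȳ = 95 mm.
Transfer each piece to the horizontal axis through the centroid using Ī + A·d² with d = y − 95:
  web: d = 0 mm → contributes +4 572 667 mm⁴
  top flange (beyond web): d = 91 mm → contributes +5 435 835 mm⁴
  bottom flange (beyond web): d = -91 mm → contributes +5 435 835 mm⁴
Total I = 15 444 336 mm⁴.

I_xx ≈ 1.5444 × 10⁷ mm⁴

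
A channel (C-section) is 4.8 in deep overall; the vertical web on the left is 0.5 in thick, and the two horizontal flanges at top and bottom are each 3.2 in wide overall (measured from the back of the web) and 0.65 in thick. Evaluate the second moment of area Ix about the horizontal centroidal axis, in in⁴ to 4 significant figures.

Ix ≈ 19.84 in⁴

Treat the section as a set of non-overlapping primitives; coordinates are from the bounding-box lower-left.
Web: 0.5 × 4.8, A = 2.4 in², y = 2.4 in, Ī = 4.608 in⁴.
Top flange (beyond web): 2.7 × 0.65, A = 1.755 in², y = 4.475 in, Ī = 0.0617906 in⁴.
Bottom flange (beyond web): 2.7 × 0.65, A = 1.755 in², y = 0.325 in, Ī = 0.0617906 in⁴.
By symmetry the centroid is at mid-height, ȳ = 2.4 in.
Transfer each piece to the horizontal centroidal axis using Ī + A·d² with d = y − 2.4:
  web: d = 0 in → contributes +4.608 in⁴
  top flange (beyond web): d = 2.075 in → contributes +7.61816 in⁴
  bottom flange (beyond web): d = -2.075 in → contributes +7.61816 in⁴
Total I = 19.8443 in⁴.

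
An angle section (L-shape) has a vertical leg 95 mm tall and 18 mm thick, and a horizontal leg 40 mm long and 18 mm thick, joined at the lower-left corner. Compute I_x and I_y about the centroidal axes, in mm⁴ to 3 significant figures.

I_x ≈ 1.77 × 10⁶ mm⁴, I_y ≈ 1.91 × 10⁵ mm⁴

Break the section into simple shapes (no overlaps), measuring from the bottom-left corner of the bounding box.
Vertical leg: 18 × 95, A = 1 710 mm², y = 47.5 mm, Ī = 1 286 063 mm⁴.
Horizontal leg (remainder): 22 × 18, A = 396 mm², y = 9 mm, Ī = 10 692 mm⁴.
Centroid: ȳ = ΣA·y / ΣA = 40.261 mm.
Transfer each piece to the centroidal x-axis using Ī + A·d² with d = y − 40.261:
  vertical leg: d = 7.2393 mm → contributes +1 375 680 mm⁴
  horizontal leg (remainder): d = -31.261 mm → contributes +397 675 mm⁴
Total I = 1 773 355 mm⁴.
For the y-axis: x̄ = 12.761 mm.
Repeating about the centroidal y-axis gives I_y = 190 757 mm⁴.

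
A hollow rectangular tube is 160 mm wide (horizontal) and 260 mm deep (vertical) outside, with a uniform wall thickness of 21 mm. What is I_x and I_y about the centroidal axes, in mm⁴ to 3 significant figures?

I_x ≈ 1.32 × 10⁸ mm⁴, I_y ≈ 5.89 × 10⁷ mm⁴

Decompose the section into non-overlapping parts with the origin at the bottom-left of its bounding rectangle.
Outer rectangle: 160 × 260, A = 41 600 mm², y = 130 mm, Ī = 234 346 667 mm⁴.
Inner void (subtracted): 118 × 218, A = 25 724 mm², y = 130 mm, Ī = 101 875 615 mm⁴.
By symmetry the centroid is at mid-height, ȳ = 130 mm.
All pieces are centred on the centroidal x-axis, so I = ΣĪ (holes subtracted) = 132 471 052 mm⁴.
Repeating about the centroidal y-axis gives I_y = 58 898 252 mm⁴.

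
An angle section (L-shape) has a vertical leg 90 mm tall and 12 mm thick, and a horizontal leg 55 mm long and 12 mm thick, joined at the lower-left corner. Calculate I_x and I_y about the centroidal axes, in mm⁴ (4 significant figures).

I_x ≈ 1.266 × 10⁶ mm⁴, I_y ≈ 3.565 × 10⁵ mm⁴

Treat the section as a set of non-overlapping primitives; coordinates are from the bounding-box lower-left.
Vertical leg: 12 × 90, A = 1 080 mm², y = 45 mm, Ī = 729 000 mm⁴.
Horizontal leg (remainder): 43 × 12, A = 516 mm², y = 6 mm, Ī = 6 192 mm⁴.
Centroid: ȳ = ΣA·y / ΣA = 32.391 mm.
Transfer each piece to the centroidal x-axis using Ī + A·d² with d = y − 32.391:
  vertical leg: d = 12.609 mm → contributes +900 706 mm⁴
  horizontal leg (remainder): d = -26.391 mm → contributes +365 578 mm⁴
Total I = 1 266 284 mm⁴.
For the y-axis: x̄ = 14.891 mm.
Repeating about the centroidal y-axis gives I_y = 356 529 mm⁴.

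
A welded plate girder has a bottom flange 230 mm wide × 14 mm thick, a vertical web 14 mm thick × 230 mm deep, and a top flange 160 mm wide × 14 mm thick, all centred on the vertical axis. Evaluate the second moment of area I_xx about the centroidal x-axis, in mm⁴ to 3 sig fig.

Treat the section as a set of non-overlapping primitives; coordinates are from the bounding-box lower-left.
Bottom plate: 230 × 14, A = 3 220 mm², y = 7 mm, Ī = 52 593 mm⁴.
Web plate: 14 × 230, A = 3 220 mm², y = 129 mm, Ī = 14 194 833 mm⁴.
Top plate: 160 × 14, A = 2 240 mm², y = 251 mm, Ī = 36 587 mm⁴.
Centroid: ȳ = ΣA·y / ΣA = 115.23 mm.
Transfer each piece to the centroidal x-axis using Ī + A·d² with d = y − 115.23:
  bottom plate: d = -108.23 mm → contributes +37 767 890 mm⁴
  web plate: d = 13.774 mm → contributes +14 805 759 mm⁴
  top plate: d = 135.77 mm → contributes +41 330 162 mm⁴
Total I = 93 903 811 mm⁴.

I_xx ≈ 9.39 × 10⁷ mm⁴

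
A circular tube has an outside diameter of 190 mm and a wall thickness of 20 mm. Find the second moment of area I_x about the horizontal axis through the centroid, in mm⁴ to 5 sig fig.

I_x ≈ 3.9121 × 10⁷ mm⁴

Break the section into simple shapes (no overlaps), measuring from the bottom-left corner of the bounding box.
Outer circle: ⌀190, A = 28352.87 mm², y = 95 mm, Ī = 63 971 171 mm⁴.
Bore (subtracted): ⌀150, A = 17671.46 mm², y = 95 mm, Ī = 24 850 489 mm⁴.
By symmetry the centroid is at mid-height, ȳ = 95 mm.
All pieces are centred on the horizontal axis through the centroid, so I = ΣĪ (holes subtracted) = 39 120 683 mm⁴.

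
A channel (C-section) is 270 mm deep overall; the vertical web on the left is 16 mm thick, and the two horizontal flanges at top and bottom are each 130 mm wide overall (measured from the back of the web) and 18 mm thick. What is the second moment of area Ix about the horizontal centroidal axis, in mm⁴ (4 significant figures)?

Ix ≈ 9.151 × 10⁷ mm⁴

Treat the section as a set of non-overlapping primitives; coordinates are from the bounding-box lower-left.
Web: 16 × 270, A = 4 320 mm², y = 135 mm, Ī = 26 244 000 mm⁴.
Top flange (beyond web): 114 × 18, A = 2 052 mm², y = 261 mm, Ī = 55 404 mm⁴.
Bottom flange (beyond web): 114 × 18, A = 2 052 mm², y = 9 mm, Ī = 55 404 mm⁴.
By symmetry the centroid is at mid-height, ȳ = 135 mm.
Transfer each piece to the horizontal centroidal axis using Ī + A·d² with d = y − 135:
  web: d = 0 mm → contributes +26 244 000 mm⁴
  top flange (beyond web): d = 126 mm → contributes +32 632 956 mm⁴
  bottom flange (beyond web): d = -126 mm → contributes +32 632 956 mm⁴
Total I = 91 509 912 mm⁴.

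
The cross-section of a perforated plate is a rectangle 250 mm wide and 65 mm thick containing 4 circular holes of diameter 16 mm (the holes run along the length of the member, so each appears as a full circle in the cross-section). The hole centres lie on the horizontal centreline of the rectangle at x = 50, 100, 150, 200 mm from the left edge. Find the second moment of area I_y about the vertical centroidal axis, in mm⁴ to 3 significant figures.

Treat the section as a set of non-overlapping primitives; coordinates are from the bounding-box lower-left.
Plate: 250 × 65, A = 16 250 mm², x = 125 mm, Ī = 84 635 417 mm⁴.
Hole 1 (subtracted): ⌀16, A = 201.06 mm², x = 50 mm, Ī = 3 217 mm⁴.
Hole 2 (subtracted): ⌀16, A = 201.06 mm², x = 100 mm, Ī = 3 217 mm⁴.
Hole 3 (subtracted): ⌀16, A = 201.06 mm², x = 150 mm, Ī = 3 217 mm⁴.
Hole 4 (subtracted): ⌀16, A = 201.06 mm², x = 200 mm, Ī = 3 217 mm⁴.
By symmetry the centroid is at mid-width, x̄ = 125 mm.
Transfer each piece to the vertical centroidal axis using Ī + A·d² with d = x − 125:
  plate: d = 0 mm → contributes +84 635 417 mm⁴
  hole 1: d = -75 mm → contributes −1 134 190 mm⁴
  hole 2: d = -25 mm → contributes −128 881 mm⁴
  hole 3: d = 25 mm → contributes −128 881 mm⁴
  hole 4: d = 75 mm → contributes −1 134 190 mm⁴
Total I = 82 109 275 mm⁴.

I_y ≈ 8.21 × 10⁷ mm⁴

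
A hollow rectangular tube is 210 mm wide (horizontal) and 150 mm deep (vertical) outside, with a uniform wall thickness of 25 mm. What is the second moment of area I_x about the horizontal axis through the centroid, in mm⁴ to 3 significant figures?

Decompose the section into non-overlapping parts with the origin at the bottom-left of its bounding rectangle.
Outer rectangle: 210 × 150, A = 31 500 mm², y = 75 mm, Ī = 59 062 500 mm⁴.
Inner void (subtracted): 160 × 100, A = 16 000 mm², y = 75 mm, Ī = 13 333 333 mm⁴.
By symmetry the centroid is at mid-height, ȳ = 75 mm.
All pieces are centred on the horizontal axis through the centroid, so I = ΣĪ (holes subtracted) = 45 729 167 mm⁴.

I_x ≈ 4.57 × 10⁷ mm⁴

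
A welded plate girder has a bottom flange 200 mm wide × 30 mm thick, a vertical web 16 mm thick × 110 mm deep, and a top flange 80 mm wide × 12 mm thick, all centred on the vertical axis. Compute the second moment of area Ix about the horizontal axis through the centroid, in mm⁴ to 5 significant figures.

Ix ≈ 2.0227 × 10⁷ mm⁴

Split into non-overlapping primitives; take the origin at the lower-left of the bounding box.
Bottom plate: 200 × 30, A = 6 000 mm², y = 15 mm, Ī = 450 000 mm⁴.
Web plate: 16 × 110, A = 1 760 mm², y = 85 mm, Ī = 1 774 667 mm⁴.
Top plate: 80 × 12, A = 960 mm², y = 146 mm, Ī = 11 520 mm⁴.
Centroid: ȳ = ΣA·y / ΣA = 43.55046 mm.
Transfer each piece to the horizontal axis through the centroid using Ī + A·d² with d = y − 43.55046:
  bottom plate: d = -28.55046 mm → contributes +5 340 772 mm⁴
  web plate: d = 41.44954 mm → contributes +4 798 460 mm⁴
  top plate: d = 102.4495 mm → contributes +10 087 592 mm⁴
Total I = 20 226 824 mm⁴.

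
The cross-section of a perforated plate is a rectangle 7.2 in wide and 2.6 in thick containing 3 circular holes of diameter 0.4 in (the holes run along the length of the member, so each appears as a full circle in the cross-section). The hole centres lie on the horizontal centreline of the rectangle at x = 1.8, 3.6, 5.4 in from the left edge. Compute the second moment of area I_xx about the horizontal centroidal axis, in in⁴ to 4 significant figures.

Decompose the section into non-overlapping parts with the origin at the bottom-left of its bounding rectangle.
Plate: 7.2 × 2.6, A = 18.72 in², y = 1.3 in, Ī = 10.5456 in⁴.
Hole 1 (subtracted): ⌀0.4, A = 0.125664 in², y = 1.3 in, Ī = 0.00125664 in⁴.
Hole 2 (subtracted): ⌀0.4, A = 0.125664 in², y = 1.3 in, Ī = 0.00125664 in⁴.
Hole 3 (subtracted): ⌀0.4, A = 0.125664 in², y = 1.3 in, Ī = 0.00125664 in⁴.
By symmetry the centroid is at mid-height, ȳ = 1.3 in.
All pieces are centred on the horizontal centroidal axis, so I = ΣĪ (holes subtracted) = 10.5418 in⁴.

I_xx ≈ 10.54 in⁴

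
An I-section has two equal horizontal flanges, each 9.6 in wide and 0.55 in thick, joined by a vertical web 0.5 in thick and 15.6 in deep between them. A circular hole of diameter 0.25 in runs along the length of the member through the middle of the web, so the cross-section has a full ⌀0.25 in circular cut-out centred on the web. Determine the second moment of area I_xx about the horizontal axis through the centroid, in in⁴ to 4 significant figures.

Decompose the section into non-overlapping parts with the origin at the bottom-left of its bounding rectangle.
Bottom flange: 9.6 × 0.55, A = 5.28 in², y = 0.275 in, Ī = 0.1331 in⁴.
Web: 0.5 × 15.6, A = 7.8 in², y = 8.35 in, Ī = 158.184 in⁴.
Top flange: 9.6 × 0.55, A = 5.28 in², y = 16.425 in, Ī = 0.1331 in⁴.
Hole (subtracted): ⌀0.25, A = 0.0490874 in², y = 8.35 in, Ī = 0.000191748 in⁴.
By symmetry the centroid is at mid-height, ȳ = 8.35 in.
Transfer each piece to the horizontal axis through the centroid using Ī + A·d² with d = y − 8.35:
  bottom flange: d = -8.075 in → contributes +344.419 in⁴
  web: d = 0 in → contributes +158.184 in⁴
  top flange: d = 8.075 in → contributes +344.419 in⁴
  hole: d = 0 in → contributes −0.000191748 in⁴
Total I = 847.021 in⁴.

I_xx ≈ 847.0 in⁴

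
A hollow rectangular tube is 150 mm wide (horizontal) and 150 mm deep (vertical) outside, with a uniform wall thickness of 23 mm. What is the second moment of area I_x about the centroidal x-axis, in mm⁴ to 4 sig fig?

Treat the section as a set of non-overlapping primitives; coordinates are from the bounding-box lower-left.
Outer rectangle: 150 × 150, A = 22 500 mm², y = 75 mm, Ī = 42 187 500 mm⁴.
Inner void (subtracted): 104 × 104, A = 10 816 mm², y = 75 mm, Ī = 9 748 821 mm⁴.
By symmetry the centroid is at mid-height, ȳ = 75 mm.
All pieces are centred on the centroidal x-axis, so I = ΣĪ (holes subtracted) = 32 438 679 mm⁴.

I_x ≈ 3.244 × 10⁷ mm⁴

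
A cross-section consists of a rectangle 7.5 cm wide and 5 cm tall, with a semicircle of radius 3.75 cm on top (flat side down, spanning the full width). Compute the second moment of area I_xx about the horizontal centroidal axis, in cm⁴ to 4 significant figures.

I_xx ≈ 332.5 cm⁴

Split into non-overlapping primitives; take the origin at the lower-left of the bounding box.
Rectangular body: 7.5 × 5, A = 37.5 cm², y = 2.5 cm, Ī = 78.125 cm⁴.
Semicircular cap: semicircle r = 3.75, A = 22.0893 cm², y = 6.59155 cm, Ī = 21.7049 cm⁴.
Centroid: ȳ = ΣA·y / ΣA = 4.01671 cm.
Transfer each piece to the horizontal centroidal axis using Ī + A·d² with d = y − 4.01671:
  rectangular body: d = -1.51671 cm → contributes +164.39 cm⁴
  semicircular cap: d = 2.57484 cm → contributes +168.153 cm⁴
Total I = 332.543 cm⁴.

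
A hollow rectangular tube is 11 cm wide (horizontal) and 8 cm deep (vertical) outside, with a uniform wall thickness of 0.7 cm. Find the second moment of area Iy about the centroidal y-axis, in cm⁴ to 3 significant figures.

Break the section into simple shapes (no overlaps), measuring from the bottom-left corner of the bounding box.
Outer rectangle: 11 × 8, A = 88 cm², x = 5.5 cm, Ī = 887.33 cm⁴.
Inner void (subtracted): 9.6 × 6.6, A = 63.36 cm², x = 5.5 cm, Ī = 486.6 cm⁴.
By symmetry the centroid is at mid-width, x̄ = 5.5 cm.
All pieces are centred on the centroidal y-axis, so I = ΣĪ (holes subtracted) = 400.73 cm⁴.

Iy ≈ 401 cm⁴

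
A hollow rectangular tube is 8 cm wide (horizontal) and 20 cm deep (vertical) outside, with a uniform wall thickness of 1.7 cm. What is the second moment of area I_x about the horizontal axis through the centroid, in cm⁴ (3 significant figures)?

I_x ≈ 3580 cm⁴

Treat the section as a set of non-overlapping primitives; coordinates are from the bounding-box lower-left.
Outer rectangle: 8 × 20, A = 160 cm², y = 10 cm, Ī = 5333.3 cm⁴.
Inner void (subtracted): 4.6 × 16.6, A = 76.36 cm², y = 10 cm, Ī = 1753.5 cm⁴.
By symmetry the centroid is at mid-height, ȳ = 10 cm.
All pieces are centred on the horizontal axis through the centroid, so I = ΣĪ (holes subtracted) = 3579.9 cm⁴.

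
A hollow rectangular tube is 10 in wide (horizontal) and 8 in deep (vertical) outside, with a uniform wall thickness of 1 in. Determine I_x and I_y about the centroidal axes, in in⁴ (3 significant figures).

Decompose the section into non-overlapping parts with the origin at the bottom-left of its bounding rectangle.
Outer rectangle: 10 × 8, A = 80 in², y = 4 in, Ī = 426.67 in⁴.
Inner void (subtracted): 8 × 6, A = 48 in², y = 4 in, Ī = 144 in⁴.
By symmetry the centroid is at mid-height, ȳ = 4 in.
All pieces are centred on the centroidal x-axis, so I = ΣĪ (holes subtracted) = 282.67 in⁴.
Repeating about the centroidal y-axis gives I_y = 410.67 in⁴.

I_x ≈ 283 in⁴, I_y ≈ 411 in⁴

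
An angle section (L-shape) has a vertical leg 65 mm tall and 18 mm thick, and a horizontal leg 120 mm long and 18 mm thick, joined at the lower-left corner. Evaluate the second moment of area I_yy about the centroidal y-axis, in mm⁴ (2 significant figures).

Split into non-overlapping primitives; take the origin at the lower-left of the bounding box.
Vertical leg: 18 × 65, A = 1 170 mm², x = 9 mm, Ī = 31 590 mm⁴.
Horizontal leg (remainder): 102 × 18, A = 1 836 mm², x = 69 mm, Ī = 1 591 812 mm⁴.
Centroid: x̄ = ΣA·x / ΣA = 45.65 mm.
Transfer each piece to the centroidal y-axis using Ī + A·d² with d = x − 45.65:
  vertical leg: d = -36.65 mm → contributes +1 602 878 mm⁴
  horizontal leg (remainder): d = 23.35 mm → contributes +2 593 123 mm⁴
Total I = 4 196 001 mm⁴.

I_yy ≈ 4.2 × 10⁶ mm⁴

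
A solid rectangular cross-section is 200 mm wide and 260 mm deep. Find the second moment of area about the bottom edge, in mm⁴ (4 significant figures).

The section: 200 × 260, A = 52 000 mm², y = 130 mm, Ī = 292 933 333 mm⁴.
Transfer it to the base of the section using Ī + A·d² with d = y − 0:
  the section: d = 130 mm → contributes +1 171 733 333 mm⁴
Total I = 1 171 733 333 mm⁴.

I_base ≈ 1.172 × 10⁹ mm⁴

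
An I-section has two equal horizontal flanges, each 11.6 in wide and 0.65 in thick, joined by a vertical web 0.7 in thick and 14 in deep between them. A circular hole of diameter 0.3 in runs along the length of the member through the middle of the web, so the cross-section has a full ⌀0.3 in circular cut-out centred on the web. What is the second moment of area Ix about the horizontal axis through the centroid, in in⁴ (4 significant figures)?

Treat the section as a set of non-overlapping primitives; coordinates are from the bounding-box lower-left.
Bottom flange: 11.6 × 0.65, A = 7.54 in², y = 0.325 in, Ī = 0.265471 in⁴.
Web: 0.7 × 14, A = 9.8 in², y = 7.65 in, Ī = 160.067 in⁴.
Top flange: 11.6 × 0.65, A = 7.54 in², y = 14.975 in, Ī = 0.265471 in⁴.
Hole (subtracted): ⌀0.3, A = 0.0706858 in², y = 7.65 in, Ī = 0.000397608 in⁴.
By symmetry the centroid is at mid-height, ȳ = 7.65 in.
Transfer each piece to the horizontal axis through the centroid using Ī + A·d² with d = y − 7.65:
  bottom flange: d = -7.325 in → contributes +404.829 in⁴
  web: d = 0 in → contributes +160.067 in⁴
  top flange: d = 7.325 in → contributes +404.829 in⁴
  hole: d = 0 in → contributes −0.000397608 in⁴
Total I = 969.724 in⁴.

Ix ≈ 969.7 in⁴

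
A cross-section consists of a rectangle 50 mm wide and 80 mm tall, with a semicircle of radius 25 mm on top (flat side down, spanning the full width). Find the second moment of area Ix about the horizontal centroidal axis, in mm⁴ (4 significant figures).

Ix ≈ 4.195 × 10⁶ mm⁴

Decompose the section into non-overlapping parts with the origin at the bottom-left of its bounding rectangle.
Rectangular body: 50 × 80, A = 4 000 mm², y = 40 mm, Ī = 2 133 333 mm⁴.
Semicircular cap: semicircle r = 25, A = 981.748 mm², y = 90.6103 mm, Ī = 42873.8 mm⁴.
Centroid: ȳ = ΣA·y / ΣA = 49.9737 mm.
Transfer each piece to the horizontal centroidal axis using Ī + A·d² with d = y − 49.9737:
  rectangular body: d = -9.97372 mm → contributes +2 531 234 mm⁴
  semicircular cap: d = 40.6366 mm → contributes +1 664 067 mm⁴
Total I = 4 195 301 mm⁴.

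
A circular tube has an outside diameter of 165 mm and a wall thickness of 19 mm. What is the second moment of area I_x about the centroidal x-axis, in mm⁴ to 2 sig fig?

Decompose the section into non-overlapping parts with the origin at the bottom-left of its bounding rectangle.
Outer circle: ⌀165, A = 21 382 mm², y = 82.5 mm, Ī = 36 383 601 mm⁴.
Bore (subtracted): ⌀127, A = 12 668 mm², y = 82.5 mm, Ī = 12 769 820 mm⁴.
By symmetry the centroid is at mid-height, ȳ = 82.5 mm.
All pieces are centred on the centroidal x-axis, so I = ΣĪ (holes subtracted) = 23 613 780 mm⁴.

I_x ≈ 2.4 × 10⁷ mm⁴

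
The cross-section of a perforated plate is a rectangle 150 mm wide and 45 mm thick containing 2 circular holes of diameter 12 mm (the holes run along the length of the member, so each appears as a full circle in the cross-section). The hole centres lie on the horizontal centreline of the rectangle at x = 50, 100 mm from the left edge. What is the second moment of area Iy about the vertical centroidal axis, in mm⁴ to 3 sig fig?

Decompose the section into non-overlapping parts with the origin at the bottom-left of its bounding rectangle.
Plate: 150 × 45, A = 6 750 mm², x = 75 mm, Ī = 12 656 250 mm⁴.
Hole 1 (subtracted): ⌀12, A = 113.1 mm², x = 50 mm, Ī = 1017.9 mm⁴.
Hole 2 (subtracted): ⌀12, A = 113.1 mm², x = 100 mm, Ī = 1017.9 mm⁴.
By symmetry the centroid is at mid-width, x̄ = 75 mm.
Transfer each piece to the vertical centroidal axis using Ī + A·d² with d = x − 75:
  plate: d = 0 mm → contributes +12 656 250 mm⁴
  hole 1: d = -25 mm → contributes −71 704 mm⁴
  hole 2: d = 25 mm → contributes −71 704 mm⁴
Total I = 12 512 843 mm⁴.

Iy ≈ 1.25 × 10⁷ mm⁴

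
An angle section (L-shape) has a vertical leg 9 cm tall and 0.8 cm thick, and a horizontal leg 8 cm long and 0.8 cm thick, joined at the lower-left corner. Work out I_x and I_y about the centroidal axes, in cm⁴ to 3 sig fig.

I_x ≈ 103 cm⁴, I_y ≈ 76.5 cm⁴

Decompose the section into non-overlapping parts with the origin at the bottom-left of its bounding rectangle.
Vertical leg: 0.8 × 9, A = 7.2 cm², y = 4.5 cm, Ī = 48.6 cm⁴.
Horizontal leg (remainder): 7.2 × 0.8, A = 5.76 cm², y = 0.4 cm, Ī = 0.3072 cm⁴.
Centroid: ȳ = ΣA·y / ΣA = 2.6778 cm.
Transfer each piece to the centroidal x-axis using Ī + A·d² with d = y − 2.6778:
  vertical leg: d = 1.8222 cm → contributes +72.508 cm⁴
  horizontal leg (remainder): d = -2.2778 cm → contributes +30.192 cm⁴
Total I = 102.7 cm⁴.
For the y-axis: x̄ = 2.1778 cm.
Repeating about the centroidal y-axis gives I_y = 76.467 cm⁴.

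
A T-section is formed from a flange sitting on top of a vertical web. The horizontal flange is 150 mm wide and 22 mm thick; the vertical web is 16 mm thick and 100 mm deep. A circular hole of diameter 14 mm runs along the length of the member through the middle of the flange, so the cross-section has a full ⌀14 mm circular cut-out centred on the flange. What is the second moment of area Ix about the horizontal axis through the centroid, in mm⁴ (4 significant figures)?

Break the section into simple shapes (no overlaps), measuring from the bottom-left corner of the bounding box.
Flange: 150 × 22, A = 3 300 mm², y = 111 mm, Ī = 133 100 mm⁴.
Web: 16 × 100, A = 1 600 mm², y = 50 mm, Ī = 1 333 333 mm⁴.
Hole (subtracted): ⌀14, A = 153.938 mm², y = 111 mm, Ī = 1885.74 mm⁴.
Centroid: ȳ = ΣA·y / ΣA = 90.4356 mm.
Transfer each piece to the horizontal axis through the centroid using Ī + A·d² with d = y − 90.4356:
  flange: d = 20.5644 mm → contributes +1 528 654 mm⁴
  web: d = -40.4356 mm → contributes +3 949 391 mm⁴
  hole: d = 20.5644 mm → contributes −66985.4 mm⁴
Total I = 5 411 060 mm⁴.

Ix ≈ 5.411 × 10⁶ mm⁴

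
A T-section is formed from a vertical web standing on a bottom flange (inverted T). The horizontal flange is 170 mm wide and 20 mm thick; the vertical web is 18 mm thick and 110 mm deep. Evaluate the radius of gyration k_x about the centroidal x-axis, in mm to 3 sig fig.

Split into non-overlapping primitives; take the origin at the lower-left of the bounding box.
Flange: 170 × 20, A = 3 400 mm², y = 10 mm, Ī = 113 333 mm⁴.
Web: 18 × 110, A = 1 980 mm², y = 75 mm, Ī = 1 996 500 mm⁴.
Centroid: ȳ = ΣA·y / ΣA = 33.922 mm.
Transfer each piece to the centroidal x-axis using Ī + A·d² with d = y − 33.922:
  flange: d = -23.922 mm → contributes +2 059 014 mm⁴
  web: d = 41.078 mm → contributes +5 337 567 mm⁴
Total I = 7 396 581 mm⁴.
Radius of gyration: k = √(I/A) = √(7 396 581 / 5 380) = 37.079 mm.

k_x ≈ 37.1 mm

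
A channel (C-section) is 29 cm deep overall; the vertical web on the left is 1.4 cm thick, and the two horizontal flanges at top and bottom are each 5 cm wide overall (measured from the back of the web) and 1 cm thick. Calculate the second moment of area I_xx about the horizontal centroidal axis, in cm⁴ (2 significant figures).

I_xx ≈ 4300 cm⁴

Decompose the section into non-overlapping parts with the origin at the bottom-left of its bounding rectangle.
Web: 1.4 × 29, A = 40.6 cm², y = 14.5 cm, Ī = 2 845 cm⁴.
Top flange (beyond web): 3.6 × 1, A = 3.6 cm², y = 28.5 cm, Ī = 0.3 cm⁴.
Bottom flange (beyond web): 3.6 × 1, A = 3.6 cm², y = 0.5 cm, Ī = 0.3 cm⁴.
By symmetry the centroid is at mid-height, ȳ = 14.5 cm.
Transfer each piece to the horizontal centroidal axis using Ī + A·d² with d = y − 14.5:
  web: d = 0 cm → contributes +2 845 cm⁴
  top flange (beyond web): d = 14 cm → contributes +705.9 cm⁴
  bottom flange (beyond web): d = -14 cm → contributes +705.9 cm⁴
Total I = 4 257 cm⁴.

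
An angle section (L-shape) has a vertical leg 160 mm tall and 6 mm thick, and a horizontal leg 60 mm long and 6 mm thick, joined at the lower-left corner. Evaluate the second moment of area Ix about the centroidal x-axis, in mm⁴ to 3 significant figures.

Ix ≈ 3.49 × 10⁶ mm⁴

Decompose the section into non-overlapping parts with the origin at the bottom-left of its bounding rectangle.
Vertical leg: 6 × 160, A = 960 mm², y = 80 mm, Ī = 2 048 000 mm⁴.
Horizontal leg (remainder): 54 × 6, A = 324 mm², y = 3 mm, Ī = 972 mm⁴.
Centroid: ȳ = ΣA·y / ΣA = 60.57 mm.
Transfer each piece to the centroidal x-axis using Ī + A·d² with d = y − 60.57:
  vertical leg: d = 19.43 mm → contributes +2 410 420 mm⁴
  horizontal leg (remainder): d = -57.57 mm → contributes +1 074 810 mm⁴
Total I = 3 485 231 mm⁴.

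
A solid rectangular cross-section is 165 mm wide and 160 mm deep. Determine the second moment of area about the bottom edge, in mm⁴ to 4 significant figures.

The section: 165 × 160, A = 26 400 mm², y = 80 mm, Ī = 56 320 000 mm⁴.
Transfer it to the base of the section using Ī + A·d² with d = y − 0:
  the section: d = 80 mm → contributes +225 280 000 mm⁴
Total I = 225 280 000 mm⁴.

I_base ≈ 2.253 × 10⁸ mm⁴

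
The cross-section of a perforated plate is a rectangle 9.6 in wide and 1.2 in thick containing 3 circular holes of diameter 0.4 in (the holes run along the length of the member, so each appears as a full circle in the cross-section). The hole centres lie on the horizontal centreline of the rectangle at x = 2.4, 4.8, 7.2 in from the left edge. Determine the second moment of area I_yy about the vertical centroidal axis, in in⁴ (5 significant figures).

Treat the section as a set of non-overlapping primitives; coordinates are from the bounding-box lower-left.
Plate: 9.6 × 1.2, A = 11.52 in², x = 4.8 in, Ī = 88.4736 in⁴.
Hole 1 (subtracted): ⌀0.4, A = 0.1256637 in², x = 2.4 in, Ī = 0.001256637 in⁴.
Hole 2 (subtracted): ⌀0.4, A = 0.1256637 in², x = 4.8 in, Ī = 0.001256637 in⁴.
Hole 3 (subtracted): ⌀0.4, A = 0.1256637 in², x = 7.2 in, Ī = 0.001256637 in⁴.
By symmetry the centroid is at mid-width, x̄ = 4.8 in.
Transfer each piece to the vertical centroidal axis using Ī + A·d² with d = x − 4.8:
  plate: d = 0 in → contributes +88.4736 in⁴
  hole 1: d = -2.4 in → contributes −0.7250796 in⁴
  hole 2: d = 0 in → contributes −0.001256637 in⁴
  hole 3: d = 2.4 in → contributes −0.7250796 in⁴
Total I = 87.02218 in⁴.

I_yy ≈ 87.022 in⁴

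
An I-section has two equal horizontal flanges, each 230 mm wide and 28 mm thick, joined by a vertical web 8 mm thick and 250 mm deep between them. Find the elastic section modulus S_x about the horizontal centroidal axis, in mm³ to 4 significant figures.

Treat the section as a set of non-overlapping primitives; coordinates are from the bounding-box lower-left.
Bottom flange: 230 × 28, A = 6 440 mm², y = 14 mm, Ī = 420 747 mm⁴.
Web: 8 × 250, A = 2 000 mm², y = 153 mm, Ī = 10 416 667 mm⁴.
Top flange: 230 × 28, A = 6 440 mm², y = 292 mm, Ī = 420 747 mm⁴.
By symmetry the centroid is at mid-height, ȳ = 153 mm.
Transfer each piece to the horizontal centroidal axis using Ī + A·d² with d = y − 153:
  bottom flange: d = -139 mm → contributes +124 847 987 mm⁴
  web: d = 0 mm → contributes +10 416 667 mm⁴
  top flange: d = 139 mm → contributes +124 847 987 mm⁴
Total I = 260 112 640 mm⁴.
Extreme fibre distance c = 153 mm; S = I/c = 1 700 083 mm³.

S_x ≈ 1.700 × 10⁶ mm³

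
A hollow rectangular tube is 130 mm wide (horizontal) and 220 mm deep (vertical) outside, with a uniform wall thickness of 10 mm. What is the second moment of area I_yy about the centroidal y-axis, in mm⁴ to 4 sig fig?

Break the section into simple shapes (no overlaps), measuring from the bottom-left corner of the bounding box.
Outer rectangle: 130 × 220, A = 28 600 mm², x = 65 mm, Ī = 40 278 333 mm⁴.
Inner void (subtracted): 110 × 200, A = 22 000 mm², x = 65 mm, Ī = 22 183 333 mm⁴.
By symmetry the centroid is at mid-width, x̄ = 65 mm.
All pieces are centred on the centroidal y-axis, so I = ΣĪ (holes subtracted) = 18 095 000 mm⁴.

I_yy ≈ 1.810 × 10⁷ mm⁴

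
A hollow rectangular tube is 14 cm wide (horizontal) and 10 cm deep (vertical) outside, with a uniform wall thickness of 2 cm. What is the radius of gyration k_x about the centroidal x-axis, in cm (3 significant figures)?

k_x ≈ 3.51 cm

Decompose the section into non-overlapping parts with the origin at the bottom-left of its bounding rectangle.
Outer rectangle: 14 × 10, A = 140 cm², y = 5 cm, Ī = 1166.7 cm⁴.
Inner void (subtracted): 10 × 6, A = 60 cm², y = 5 cm, Ī = 180 cm⁴.
By symmetry the centroid is at mid-height, ȳ = 5 cm.
All pieces are centred on the centroidal x-axis, so I = ΣĪ (holes subtracted) = 986.67 cm⁴.
Radius of gyration: k = √(I/A) = √(986.67 / 80) = 3.5119 cm.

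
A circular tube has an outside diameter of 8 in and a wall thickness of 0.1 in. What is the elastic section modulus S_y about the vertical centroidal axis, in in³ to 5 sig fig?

Split into non-overlapping primitives; take the origin at the lower-left of the bounding box.
Outer circle: ⌀8, A = 50.26548 in², x = 4 in, Ī = 201.0619 in⁴.
Bore (subtracted): ⌀7.8, A = 47.78362 in², x = 4 in, Ī = 181.6972 in⁴.
By symmetry the centroid is at mid-width, x̄ = 4 in.
All pieces are centred on the vertical centroidal axis, so I = ΣĪ (holes subtracted) = 19.3647 in⁴.
Extreme fibre distance c = 4 in; S = I/c = 4.841175 in³.

S_y ≈ 4.8412 in³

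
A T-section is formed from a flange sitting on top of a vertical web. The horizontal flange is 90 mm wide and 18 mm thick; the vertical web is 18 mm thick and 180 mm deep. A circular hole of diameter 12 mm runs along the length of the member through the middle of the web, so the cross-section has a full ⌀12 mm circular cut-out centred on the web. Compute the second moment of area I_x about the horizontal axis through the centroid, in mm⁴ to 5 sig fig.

I_x ≈ 1.9250 × 10⁷ mm⁴

Break the section into simple shapes (no overlaps), measuring from the bottom-left corner of the bounding box.
Flange: 90 × 18, A = 1 620 mm², y = 189 mm, Ī = 43 740 mm⁴.
Web: 18 × 180, A = 3 240 mm², y = 90 mm, Ī = 8 748 000 mm⁴.
Hole (subtracted): ⌀12, A = 113.0973 mm², y = 90 mm, Ī = 1017.876 mm⁴.
Centroid: ȳ = ΣA·y / ΣA = 123.7862 mm.
Transfer each piece to the horizontal axis through the centroid using Ī + A·d² with d = y − 123.7862:
  flange: d = 65.21376 mm → contributes +6 933 332 mm⁴
  web: d = -33.78624 mm → contributes +12 446 493 mm⁴
  hole: d = -33.78624 mm → contributes −130119.6 mm⁴
Total I = 19 249 705 mm⁴.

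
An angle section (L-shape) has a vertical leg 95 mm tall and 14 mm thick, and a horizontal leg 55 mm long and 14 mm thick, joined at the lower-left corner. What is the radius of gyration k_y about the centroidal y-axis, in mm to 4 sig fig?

Break the section into simple shapes (no overlaps), measuring from the bottom-left corner of the bounding box.
Vertical leg: 14 × 95, A = 1 330 mm², x = 7 mm, Ī = 21723.3 mm⁴.
Horizontal leg (remainder): 41 × 14, A = 574 mm², x = 34.5 mm, Ī = 80407.8 mm⁴.
Centroid: x̄ = ΣA·x / ΣA = 15.2904 mm.
Transfer each piece to the centroidal y-axis using Ī + A·d² with d = x − 15.2904:
  vertical leg: d = -8.29044 mm → contributes +113 136 mm⁴
  horizontal leg (remainder): d = 19.2096 mm → contributes +292 218 mm⁴
Total I = 405 354 mm⁴.
Radius of gyration: k = √(I/A) = √(405 354 / 1 904) = 14.591 mm.

k_y ≈ 14.59 mm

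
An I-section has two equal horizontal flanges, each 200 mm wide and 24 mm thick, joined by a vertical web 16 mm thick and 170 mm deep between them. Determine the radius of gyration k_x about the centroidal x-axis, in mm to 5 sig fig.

k_x ≈ 88.886 mm

Treat the section as a set of non-overlapping primitives; coordinates are from the bounding-box lower-left.
Bottom flange: 200 × 24, A = 4 800 mm², y = 12 mm, Ī = 230 400 mm⁴.
Web: 16 × 170, A = 2 720 mm², y = 109 mm, Ī = 6 550 667 mm⁴.
Top flange: 200 × 24, A = 4 800 mm², y = 206 mm, Ī = 230 400 mm⁴.
By symmetry the centroid is at mid-height, ȳ = 109 mm.
Transfer each piece to the centroidal x-axis using Ī + A·d² with d = y − 109:
  bottom flange: d = -97 mm → contributes +45 393 600 mm⁴
  web: d = 0 mm → contributes +6 550 667 mm⁴
  top flange: d = 97 mm → contributes +45 393 600 mm⁴
Total I = 97 337 867 mm⁴.
Radius of gyration: k = √(I/A) = √(97 337 867 / 12 320) = 88.88645 mm.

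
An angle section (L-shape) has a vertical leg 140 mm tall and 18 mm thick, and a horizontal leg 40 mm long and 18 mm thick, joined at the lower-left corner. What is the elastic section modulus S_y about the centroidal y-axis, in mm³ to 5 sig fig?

S_y ≈ 7810.1 mm³

Split into non-overlapping primitives; take the origin at the lower-left of the bounding box.
Vertical leg: 18 × 140, A = 2 520 mm², x = 9 mm, Ī = 68 040 mm⁴.
Horizontal leg (remainder): 22 × 18, A = 396 mm², x = 29 mm, Ī = 15 972 mm⁴.
Centroid: x̄ = ΣA·x / ΣA = 11.71605 mm.
Transfer each piece to the centroidal y-axis using Ī + A·d² with d = x − 11.71605:
  vertical leg: d = -2.716049 mm → contributes +86629.85 mm⁴
  horizontal leg (remainder): d = 17.28395 mm → contributes +134 271 mm⁴
Total I = 220900.9 mm⁴.
Extreme fibre distance c = 28.28395 mm; S = I/c = 7810.114 mm³.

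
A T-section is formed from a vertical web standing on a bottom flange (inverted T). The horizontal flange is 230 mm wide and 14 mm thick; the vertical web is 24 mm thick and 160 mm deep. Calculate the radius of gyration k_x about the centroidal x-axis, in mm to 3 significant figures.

k_x ≈ 55.2 mm

Split into non-overlapping primitives; take the origin at the lower-left of the bounding box.
Flange: 230 × 14, A = 3 220 mm², y = 7 mm, Ī = 52 593 mm⁴.
Web: 24 × 160, A = 3 840 mm², y = 94 mm, Ī = 8 192 000 mm⁴.
Centroid: ȳ = ΣA·y / ΣA = 54.32 mm.
Transfer each piece to the centroidal x-axis using Ī + A·d² with d = y − 54.32:
  flange: d = -47.32 mm → contributes +7 262 795 mm⁴
  web: d = 39.68 mm → contributes +14 238 055 mm⁴
Total I = 21 500 850 mm⁴.
Radius of gyration: k = √(I/A) = √(21 500 850 / 7 060) = 55.186 mm.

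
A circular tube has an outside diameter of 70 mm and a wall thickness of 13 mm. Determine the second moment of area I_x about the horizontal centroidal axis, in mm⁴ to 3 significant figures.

I_x ≈ 9.95 × 10⁵ mm⁴

Break the section into simple shapes (no overlaps), measuring from the bottom-left corner of the bounding box.
Outer circle: ⌀70, A = 3848.5 mm², y = 35 mm, Ī = 1 178 588 mm⁴.
Bore (subtracted): ⌀44, A = 1520.5 mm², y = 35 mm, Ī = 183 984 mm⁴.
By symmetry the centroid is at mid-height, ȳ = 35 mm.
All pieces are centred on the horizontal centroidal axis, so I = ΣĪ (holes subtracted) = 994 604 mm⁴.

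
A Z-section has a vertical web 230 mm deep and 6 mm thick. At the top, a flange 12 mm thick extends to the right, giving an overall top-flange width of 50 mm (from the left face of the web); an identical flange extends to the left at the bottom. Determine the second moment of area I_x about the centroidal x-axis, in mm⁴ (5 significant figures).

I_x ≈ 1.8643 × 10⁷ mm⁴

Treat the section as a set of non-overlapping primitives; coordinates are from the bounding-box lower-left.
Web: 6 × 230, A = 1 380 mm², y = 115 mm, Ī = 6 083 500 mm⁴.
Top flange (beyond web): 44 × 12, A = 528 mm², y = 224 mm, Ī = 6 336 mm⁴.
Bottom flange (beyond web): 44 × 12, A = 528 mm², y = 6 mm, Ī = 6 336 mm⁴.
Centroid: ȳ = ΣA·y / ΣA = 115 mm.
Transfer each piece to the centroidal x-axis using Ī + A·d² with d = y − 115:
  web: d = 0 mm → contributes +6 083 500 mm⁴
  top flange (beyond web): d = 109 mm → contributes +6 279 504 mm⁴
  bottom flange (beyond web): d = -109 mm → contributes +6 279 504 mm⁴
Total I = 18 642 508 mm⁴.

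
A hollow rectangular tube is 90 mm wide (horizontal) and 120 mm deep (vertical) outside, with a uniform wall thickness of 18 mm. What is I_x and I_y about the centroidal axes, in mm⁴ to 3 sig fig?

Break the section into simple shapes (no overlaps), measuring from the bottom-left corner of the bounding box.
Outer rectangle: 90 × 120, A = 10 800 mm², y = 60 mm, Ī = 12 960 000 mm⁴.
Inner void (subtracted): 54 × 84, A = 4 536 mm², y = 60 mm, Ī = 2 667 168 mm⁴.
By symmetry the centroid is at mid-height, ȳ = 60 mm.
All pieces are centred on the centroidal x-axis, so I = ΣĪ (holes subtracted) = 10 292 832 mm⁴.
Repeating about the centroidal y-axis gives I_y = 6 187 752 mm⁴.

I_x ≈ 1.03 × 10⁷ mm⁴, I_y ≈ 6.19 × 10⁶ mm⁴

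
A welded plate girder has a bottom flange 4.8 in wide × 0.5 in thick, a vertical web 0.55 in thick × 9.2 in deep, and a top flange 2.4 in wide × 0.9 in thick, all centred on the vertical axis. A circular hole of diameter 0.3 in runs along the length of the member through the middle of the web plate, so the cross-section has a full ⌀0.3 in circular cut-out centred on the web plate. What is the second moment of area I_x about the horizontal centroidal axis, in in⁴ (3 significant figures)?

I_x ≈ 147 in⁴

Split into non-overlapping primitives; take the origin at the lower-left of the bounding box.
Bottom plate: 4.8 × 0.5, A = 2.4 in², y = 0.25 in, Ī = 0.05 in⁴.
Web plate: 0.55 × 9.2, A = 5.06 in², y = 5.1 in, Ī = 35.69 in⁴.
Top plate: 2.4 × 0.9, A = 2.16 in², y = 10.15 in, Ī = 0.1458 in⁴.
Hole (subtracted): ⌀0.3, A = 0.070686 in², y = 5.1 in, Ī = 0.00039761 in⁴.
Centroid: ȳ = ΣA·y / ΣA = 5.0233 in.
Transfer each piece to the horizontal centroidal axis using Ī + A·d² with d = y − 5.0233:
  bottom plate: d = -4.7733 in → contributes +54.734 in⁴
  web plate: d = 0.076655 in → contributes +35.72 in⁴
  top plate: d = 5.1267 in → contributes +56.916 in⁴
  hole: d = 0.076655 in → contributes −0.00081295 in⁴
Total I = 147.37 in⁴.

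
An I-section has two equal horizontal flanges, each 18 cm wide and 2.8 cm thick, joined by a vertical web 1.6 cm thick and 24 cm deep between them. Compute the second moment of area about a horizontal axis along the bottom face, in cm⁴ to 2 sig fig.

I_base ≈ 5.0 × 10⁴ cm⁴

Decompose the section into non-overlapping parts with the origin at the bottom-left of its bounding rectangle.
Bottom flange: 18 × 2.8, A = 50.4 cm², y = 1.4 cm, Ī = 32.93 cm⁴.
Web: 1.6 × 24, A = 38.4 cm², y = 14.8 cm, Ī = 1 843 cm⁴.
Top flange: 18 × 2.8, A = 50.4 cm², y = 28.2 cm, Ī = 32.93 cm⁴.
Transfer each piece to the base of the section using Ī + A·d² with d = y − 0:
  bottom flange: d = 1.4 cm → contributes +131.7 cm⁴
  web: d = 14.8 cm → contributes +10 254 cm⁴
  top flange: d = 28.2 cm → contributes +40 113 cm⁴
Total I = 50 499 cm⁴.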